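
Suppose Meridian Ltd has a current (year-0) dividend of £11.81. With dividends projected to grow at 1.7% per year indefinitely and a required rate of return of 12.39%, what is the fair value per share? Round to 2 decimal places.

Gordon growth model: P₀ = D₁/(r − g). D₁ = 11.81 × (1 + 0.017) = 12.0108.
P₀ = 12.0108 / (0.1239 − 0.017) = 12.0108 / 0.1069 = 112.3552

£112.36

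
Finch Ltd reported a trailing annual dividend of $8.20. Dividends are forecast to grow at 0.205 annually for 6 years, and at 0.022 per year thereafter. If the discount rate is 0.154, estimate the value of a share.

Two-stage DDM. Project D₁…D_6 at 0.205, terminal growth 0.022, discount at r = 0.154.
D_1 = 9.8810
D_2 = 11.9066
D_3 = 14.3475
D_4 = 17.2887
D_5 = 20.8329
D_6 = 25.1036
Terminal value at t=6: TV = D_7/(r−g) = 25.6559/(0.154−0.022) = 194.3628
P₀ = 9.8810/(1+0.154)^1 + 11.9066/(1+0.154)^2 + 14.3475/(1+0.154)^3 + 17.2887/(1+0.154)^4 + 20.8329/(1+0.154)^5 + 25.1036/(1+0.154)^6 + 194.3628/(1+0.154)^6 = 139.6921

$139.69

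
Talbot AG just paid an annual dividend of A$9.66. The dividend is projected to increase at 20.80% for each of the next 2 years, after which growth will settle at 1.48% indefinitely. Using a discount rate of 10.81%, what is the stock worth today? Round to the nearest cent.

A$146.88

Two-stage DDM. Project D₁…D_2 at 0.208, terminal growth 0.0148, discount at r = 0.1081.
D_1 = 11.6693
D_2 = 14.0965
Terminal value at t=2: TV = D_3/(r−g) = 14.3051/(0.1081−0.0148) = 153.3239
P₀ = 11.6693/(1+0.1081)^1 + 14.0965/(1+0.1081)^2 + 153.3239/(1+0.1081)^2 = 146.8794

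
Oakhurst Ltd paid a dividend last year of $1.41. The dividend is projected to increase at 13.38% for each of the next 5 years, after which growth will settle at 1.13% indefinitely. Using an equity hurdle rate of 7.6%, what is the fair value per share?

$36.90

Two-stage DDM. Project D₁…D_5 at 0.1338, terminal growth 0.0113, discount at r = 0.076.
D_1 = 1.5987
D_2 = 1.8126
D_3 = 2.0551
D_4 = 2.3300
D_5 = 2.6418
Terminal value at t=5: TV = D_6/(r−g) = 2.6717/(0.076−0.0113) = 41.2931
P₀ = 1.5987/(1+0.076)^1 + 1.8126/(1+0.076)^2 + 2.0551/(1+0.076)^3 + 2.3300/(1+0.076)^4 + 2.6418/(1+0.076)^5 + 41.2931/(1+0.076)^5 = 36.9005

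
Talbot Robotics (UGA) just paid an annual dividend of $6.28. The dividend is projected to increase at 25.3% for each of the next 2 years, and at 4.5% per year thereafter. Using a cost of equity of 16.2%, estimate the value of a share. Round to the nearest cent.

$79.29

Two-stage DDM. Project D₁…D_2 at 0.253, terminal growth 0.045, discount at r = 0.162.
D_1 = 7.8688
D_2 = 9.8597
Terminal value at t=2: TV = D_3/(r−g) = 10.3033/(0.162−0.045) = 88.0627
P₀ = 7.8688/(1+0.162)^1 + 9.8597/(1+0.162)^2 + 88.0627/(1+0.162)^2 = 79.2938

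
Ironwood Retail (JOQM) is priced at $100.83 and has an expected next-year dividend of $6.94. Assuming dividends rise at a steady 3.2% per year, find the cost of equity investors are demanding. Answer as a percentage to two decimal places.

Rearranging the constant-growth DDM: r = D₁/P₀ + g.
r = 6.9400 / 100.83 + 0.032 = 0.06883 + 0.032 = 0.10083

10.08%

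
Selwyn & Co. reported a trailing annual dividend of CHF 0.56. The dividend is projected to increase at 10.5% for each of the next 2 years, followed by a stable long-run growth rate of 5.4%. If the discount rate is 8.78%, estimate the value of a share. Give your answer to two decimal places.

CHF 19.17

Two-stage DDM. Project D₁…D_2 at 0.105, terminal growth 0.054, discount at r = 0.0878.
D_1 = 0.6188
D_2 = 0.6838
Terminal value at t=2: TV = D_3/(r−g) = 0.7207/(0.0878−0.054) = 21.3224
P₀ = 0.6188/(1+0.0878)^1 + 0.6838/(1+0.0878)^2 + 21.3224/(1+0.0878)^2 = 19.1660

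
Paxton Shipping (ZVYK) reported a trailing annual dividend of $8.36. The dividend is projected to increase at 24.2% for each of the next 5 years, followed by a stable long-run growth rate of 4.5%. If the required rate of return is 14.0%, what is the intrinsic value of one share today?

Two-stage DDM. Project D₁…D_5 at 0.242, terminal growth 0.045, discount at r = 0.14.
D_1 = 10.3831
D_2 = 12.8958
D_3 = 16.0166
D_4 = 19.8927
D_5 = 24.7067
Terminal value at t=5: TV = D_6/(r−g) = 25.8185/(0.14−0.045) = 271.7734
P₀ = 10.3831/(1+0.14)^1 + 12.8958/(1+0.14)^2 + 16.0166/(1+0.14)^3 + 19.8927/(1+0.14)^4 + 24.7067/(1+0.14)^5 + 271.7734/(1+0.14)^5 = 195.6022

$195.60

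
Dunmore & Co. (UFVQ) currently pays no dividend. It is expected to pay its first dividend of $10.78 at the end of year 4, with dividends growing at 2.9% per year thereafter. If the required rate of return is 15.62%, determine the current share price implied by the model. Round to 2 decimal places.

Deferred-dividend DDM. At t=3 the remaining stream is a growing perpetuity with first payment D_4 = 10.78.
V_3 = D_4/(r−g) = 10.78/(0.1562−0.029) = 84.7484
P₀ = V_3/(1+r)^3 = 84.7484/(1+0.1562)^3 = 54.8318

$54.83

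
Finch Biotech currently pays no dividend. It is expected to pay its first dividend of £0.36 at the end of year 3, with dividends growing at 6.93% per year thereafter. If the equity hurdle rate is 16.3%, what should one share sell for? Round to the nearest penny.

£2.84

Deferred-dividend DDM. At t=2 the remaining stream is a growing perpetuity with first payment D_3 = 0.36.
V_2 = D_3/(r−g) = 0.36/(0.163−0.0693) = 3.8420
P₀ = V_2/(1+r)^2 = 3.8420/(1+0.163)^2 = 2.8406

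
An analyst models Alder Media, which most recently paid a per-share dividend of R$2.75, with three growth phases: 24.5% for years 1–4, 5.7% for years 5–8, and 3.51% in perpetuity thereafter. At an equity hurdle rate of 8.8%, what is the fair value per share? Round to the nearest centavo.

R$115.33

Three-stage DDM. Project D₁…D_8; terminal Gordon value at t=8 with g = 0.0351; discount at r = 0.088.
D_1 = 3.4238
D_2 = 4.2626
D_3 = 5.3069
D_4 = 6.6071
D_5 = 6.9837
D_6 = 7.3818
D_7 = 7.8025
D_8 = 8.2473
TV_8 = 8.5367/(0.088−0.0351) = 161.3752
P₀ = Σ Dₜ/(1+r)ᵗ + TV_8/(1+r)^8 = 115.3257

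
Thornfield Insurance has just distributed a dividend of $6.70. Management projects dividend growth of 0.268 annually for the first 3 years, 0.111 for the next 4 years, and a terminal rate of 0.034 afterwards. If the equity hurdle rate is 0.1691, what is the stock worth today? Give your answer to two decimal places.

Three-stage DDM. Project D₁…D_7; terminal Gordon value at t=7 with g = 0.034; discount at r = 0.1691.
D_1 = 8.4956
D_2 = 10.7724
D_3 = 13.6594
D_4 = 15.1756
D_5 = 16.8601
D_6 = 18.7316
D_7 = 20.8108
TV_7 = 21.5184/(0.1691−0.034) = 159.2773
P₀ = Σ Dₜ/(1+r)ᵗ + TV_7/(1+r)^7 = 107.2045

$107.20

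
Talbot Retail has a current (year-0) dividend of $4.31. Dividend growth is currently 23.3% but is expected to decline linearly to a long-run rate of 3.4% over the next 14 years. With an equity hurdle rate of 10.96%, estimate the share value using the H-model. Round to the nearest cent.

$138.36

H-model: P₀ = D₀[(1+g_L) + H(g_S−g_L)]/(r−g_L), with H = 14/2 = 7.
P₀ = 4.31 × [(1+0.034) + 7×(0.233−0.034)] / (0.1096−0.034)
   = 4.31 × 2.4270 / 0.0756 = 138.3647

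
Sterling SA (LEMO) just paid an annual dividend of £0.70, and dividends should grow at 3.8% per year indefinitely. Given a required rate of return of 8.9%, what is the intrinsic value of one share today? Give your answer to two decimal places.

Gordon growth model: P₀ = D₁/(r − g). D₁ = 0.70 × (1 + 0.038) = 0.7266.
P₀ = 0.7266 / (0.089 − 0.038) = 0.7266 / 0.051 = 14.2471

£14.25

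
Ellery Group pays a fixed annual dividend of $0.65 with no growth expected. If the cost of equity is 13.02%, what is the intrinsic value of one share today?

Zero-growth DDM (perpetuity): P₀ = D/r = 0.65 / 0.1302 = 4.9923

$4.99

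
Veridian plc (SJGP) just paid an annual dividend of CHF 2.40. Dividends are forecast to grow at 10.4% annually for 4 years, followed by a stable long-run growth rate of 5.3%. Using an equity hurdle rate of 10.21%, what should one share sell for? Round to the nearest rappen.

Two-stage DDM. Project D₁…D_4 at 0.104, terminal growth 0.053, discount at r = 0.1021.
D_1 = 2.6496
D_2 = 2.9252
D_3 = 3.2294
D_4 = 3.5652
Terminal value at t=4: TV = D_5/(r−g) = 3.7542/(0.1021−0.053) = 76.4600
P₀ = 2.6496/(1+0.1021)^1 + 2.9252/(1+0.1021)^2 + 3.2294/(1+0.1021)^3 + 3.5652/(1+0.1021)^4 + 76.4600/(1+0.1021)^4 = 61.4678

CHF 61.47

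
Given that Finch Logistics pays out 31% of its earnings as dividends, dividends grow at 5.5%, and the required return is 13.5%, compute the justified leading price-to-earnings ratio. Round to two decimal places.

3.87

Justified leading P/E = b/(r−g) = 0.31/(0.135−0.055) = 3.8750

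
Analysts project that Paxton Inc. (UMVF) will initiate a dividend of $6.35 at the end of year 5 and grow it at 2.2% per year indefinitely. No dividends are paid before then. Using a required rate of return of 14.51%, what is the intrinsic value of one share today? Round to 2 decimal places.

$30.00

Deferred-dividend DDM. At t=4 the remaining stream is a growing perpetuity with first payment D_5 = 6.35.
V_4 = D_5/(r−g) = 6.35/(0.1451−0.022) = 51.5841
P₀ = V_4/(1+r)^4 = 51.5841/(1+0.1451)^4 = 30.0014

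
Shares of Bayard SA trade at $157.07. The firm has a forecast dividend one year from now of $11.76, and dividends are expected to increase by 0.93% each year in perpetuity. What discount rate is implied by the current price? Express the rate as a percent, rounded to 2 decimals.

Rearranging the constant-growth DDM: r = D₁/P₀ + g.
r = 11.7600 / 157.07 + 0.0093 = 0.07487 + 0.0093 = 0.08417

8.42%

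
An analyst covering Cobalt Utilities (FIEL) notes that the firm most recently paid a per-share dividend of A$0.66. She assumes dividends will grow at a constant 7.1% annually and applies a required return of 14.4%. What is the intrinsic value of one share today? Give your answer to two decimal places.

A$9.68

Gordon growth model: P₀ = D₁/(r − g). D₁ = 0.66 × (1 + 0.071) = 0.7069.
P₀ = 0.7069 / (0.144 − 0.071) = 0.7069 / 0.073 = 9.6830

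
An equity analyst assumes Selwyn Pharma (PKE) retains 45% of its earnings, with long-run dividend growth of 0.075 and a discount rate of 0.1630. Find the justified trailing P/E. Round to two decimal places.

Payout ratio b = 1 − 0.45 = 0.55.
Justified trailing P/E = b(1+g)/(r−g) = 0.55×(1+0.075)/(0.163−0.075) = 6.7188

6.72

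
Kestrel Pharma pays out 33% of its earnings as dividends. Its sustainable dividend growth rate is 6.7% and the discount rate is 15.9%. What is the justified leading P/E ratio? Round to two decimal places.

3.59

Justified leading P/E = b/(r−g) = 0.33/(0.159−0.067) = 3.5870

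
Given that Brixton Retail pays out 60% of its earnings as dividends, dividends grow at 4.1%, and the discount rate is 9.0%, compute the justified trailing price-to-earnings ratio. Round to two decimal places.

12.75

Justified trailing P/E = b(1+g)/(r−g) = 0.60×(1+0.041)/(0.09−0.041) = 12.7469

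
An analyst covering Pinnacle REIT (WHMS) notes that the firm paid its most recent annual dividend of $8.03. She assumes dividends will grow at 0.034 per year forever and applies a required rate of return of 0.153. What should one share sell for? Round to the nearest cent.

Gordon growth model: P₀ = D₁/(r − g). D₁ = 8.03 × (1 + 0.034) = 8.3030.
P₀ = 8.3030 / (0.153 − 0.034) = 8.3030 / 0.119 = 69.7733

$69.77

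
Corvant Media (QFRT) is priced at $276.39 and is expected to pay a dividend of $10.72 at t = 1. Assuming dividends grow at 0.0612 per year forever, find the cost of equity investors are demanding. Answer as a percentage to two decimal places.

Rearranging the constant-growth DDM: r = D₁/P₀ + g.
r = 10.7200 / 276.39 + 0.0612 = 0.03879 + 0.0612 = 0.09999

10.00%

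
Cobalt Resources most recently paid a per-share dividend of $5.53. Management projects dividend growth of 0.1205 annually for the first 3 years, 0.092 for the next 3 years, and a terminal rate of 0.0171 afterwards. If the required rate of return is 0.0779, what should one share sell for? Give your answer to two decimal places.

Three-stage DDM. Project D₁…D_6; terminal Gordon value at t=6 with g = 0.0171; discount at r = 0.0779.
D_1 = 6.1964
D_2 = 6.9430
D_3 = 7.7797
D_4 = 8.4954
D_5 = 9.2770
D_6 = 10.1304
TV_6 = 10.3037/(0.0779−0.0171) = 169.4684
P₀ = Σ Dₜ/(1+r)ᵗ + TV_6/(1+r)^6 = 145.1120

$145.11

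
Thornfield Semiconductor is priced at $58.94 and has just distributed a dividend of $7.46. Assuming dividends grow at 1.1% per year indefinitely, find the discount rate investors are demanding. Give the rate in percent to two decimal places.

Rearranging the constant-growth DDM: r = D₁/P₀ + g.
D₁ = 7.46 × (1 + 0.011) = 7.5421.
r = 7.5421 / 58.94 + 0.011 = 0.12796 + 0.011 = 0.13896

13.90%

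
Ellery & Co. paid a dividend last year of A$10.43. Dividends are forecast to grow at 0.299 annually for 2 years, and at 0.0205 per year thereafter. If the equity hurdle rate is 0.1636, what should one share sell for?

Two-stage DDM. Project D₁…D_2 at 0.299, terminal growth 0.0205, discount at r = 0.1636.
D_1 = 13.5486
D_2 = 17.5996
Terminal value at t=2: TV = D_3/(r−g) = 17.9604/(0.1636−0.0205) = 125.5093
P₀ = 13.5486/(1+0.1636)^1 + 17.5996/(1+0.1636)^2 + 125.5093/(1+0.1636)^2 = 117.3398

A$117.34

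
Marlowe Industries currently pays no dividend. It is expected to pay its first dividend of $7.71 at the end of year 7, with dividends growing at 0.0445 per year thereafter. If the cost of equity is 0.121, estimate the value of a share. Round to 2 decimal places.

$50.79

Deferred-dividend DDM. At t=6 the remaining stream is a growing perpetuity with first payment D_7 = 7.71.
V_6 = D_7/(r−g) = 7.71/(0.121−0.0445) = 100.7843
P₀ = V_6/(1+r)^6 = 100.7843/(1+0.121)^6 = 50.7878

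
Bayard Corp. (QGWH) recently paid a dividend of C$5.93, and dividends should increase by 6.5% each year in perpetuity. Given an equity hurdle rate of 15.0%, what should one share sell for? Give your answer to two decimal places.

Gordon growth model: P₀ = D₁/(r − g). D₁ = 5.93 × (1 + 0.065) = 6.3154.
P₀ = 6.3154 / (0.15 − 0.065) = 6.3154 / 0.085 = 74.2994

C$74.30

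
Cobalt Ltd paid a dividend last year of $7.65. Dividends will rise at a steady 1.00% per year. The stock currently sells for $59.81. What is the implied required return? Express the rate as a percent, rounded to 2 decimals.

13.92%

Rearranging the constant-growth DDM: r = D₁/P₀ + g.
D₁ = 7.65 × (1 + 0.01) = 7.7265.
r = 7.7265 / 59.81 + 0.01 = 0.12918 + 0.01 = 0.13918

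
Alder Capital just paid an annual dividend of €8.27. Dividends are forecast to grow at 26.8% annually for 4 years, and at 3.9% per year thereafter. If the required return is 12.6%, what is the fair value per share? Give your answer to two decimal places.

Two-stage DDM. Project D₁…D_4 at 0.268, terminal growth 0.039, discount at r = 0.126.
D_1 = 10.4864
D_2 = 13.2967
D_3 = 16.8602
D_4 = 21.3788
Terminal value at t=4: TV = D_5/(r−g) = 22.2125/(0.126−0.039) = 255.3165
P₀ = 10.4864/(1+0.126)^1 + 13.2967/(1+0.126)^2 + 16.8602/(1+0.126)^3 + 21.3788/(1+0.126)^4 + 255.3165/(1+0.126)^4 = 203.7369

€203.74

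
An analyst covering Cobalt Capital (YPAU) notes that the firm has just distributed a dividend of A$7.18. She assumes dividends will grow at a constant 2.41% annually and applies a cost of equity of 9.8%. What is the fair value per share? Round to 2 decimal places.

Gordon growth model: P₀ = D₁/(r − g). D₁ = 7.18 × (1 + 0.0241) = 7.3530.
P₀ = 7.3530 / (0.098 − 0.0241) = 7.3530 / 0.0739 = 99.4998

A$99.50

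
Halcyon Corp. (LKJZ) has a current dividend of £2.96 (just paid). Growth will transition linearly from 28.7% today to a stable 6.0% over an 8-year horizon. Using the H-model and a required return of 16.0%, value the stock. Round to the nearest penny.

H-model: P₀ = D₀[(1+g_L) + H(g_S−g_L)]/(r−g_L), with H = 8/2 = 4.
P₀ = 2.96 × [(1+0.06) + 4×(0.287−0.06)] / (0.16−0.06)
   = 2.96 × 1.9680 / 0.1 = 58.2528

£58.25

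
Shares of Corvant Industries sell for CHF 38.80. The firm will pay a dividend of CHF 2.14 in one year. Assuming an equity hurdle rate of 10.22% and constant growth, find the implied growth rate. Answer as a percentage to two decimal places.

4.70%

From P₀ = D₁/(r − g), the implied growth is g = r − D₁/P₀.
g = 0.1022 − 2.14/38.80 = 0.1022 − 0.05515 = 0.04705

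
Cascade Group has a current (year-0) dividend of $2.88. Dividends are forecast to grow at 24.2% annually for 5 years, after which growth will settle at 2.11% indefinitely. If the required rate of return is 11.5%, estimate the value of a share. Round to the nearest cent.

Two-stage DDM. Project D₁…D_5 at 0.242, terminal growth 0.0211, discount at r = 0.115.
D_1 = 3.5770
D_2 = 4.4426
D_3 = 5.5177
D_4 = 6.8530
D_5 = 8.5114
Terminal value at t=5: TV = D_6/(r−g) = 8.6910/(0.115−0.0211) = 92.5557
P₀ = 3.5770/(1+0.115)^1 + 4.4426/(1+0.115)^2 + 5.5177/(1+0.115)^3 + 6.8530/(1+0.115)^4 + 8.5114/(1+0.115)^5 + 92.5557/(1+0.115)^5 = 73.8414

$73.84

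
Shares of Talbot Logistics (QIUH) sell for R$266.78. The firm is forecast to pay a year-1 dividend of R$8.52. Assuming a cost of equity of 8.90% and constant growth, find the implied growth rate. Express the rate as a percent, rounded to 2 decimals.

5.71%

From P₀ = D₁/(r − g), the implied growth is g = r − D₁/P₀.
g = 0.089 − 8.52/266.78 = 0.089 − 0.03194 = 0.05706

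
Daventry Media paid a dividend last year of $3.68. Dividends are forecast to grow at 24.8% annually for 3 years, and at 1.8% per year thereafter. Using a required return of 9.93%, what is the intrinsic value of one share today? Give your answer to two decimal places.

$81.73

Two-stage DDM. Project D₁…D_3 at 0.248, terminal growth 0.018, discount at r = 0.0993.
D_1 = 4.5926
D_2 = 5.7316
D_3 = 7.1531
Terminal value at t=3: TV = D_4/(r−g) = 7.2818/(0.0993−0.018) = 89.5672
P₀ = 4.5926/(1+0.0993)^1 + 5.7316/(1+0.0993)^2 + 7.1531/(1+0.0993)^3 + 89.5672/(1+0.0993)^3 = 81.7269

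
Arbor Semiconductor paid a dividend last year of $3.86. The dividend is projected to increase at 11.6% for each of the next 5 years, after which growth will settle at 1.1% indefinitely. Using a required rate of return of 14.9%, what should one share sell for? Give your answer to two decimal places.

$42.14

Two-stage DDM. Project D₁…D_5 at 0.116, terminal growth 0.011, discount at r = 0.149.
D_1 = 4.3078
D_2 = 4.8075
D_3 = 5.3651
D_4 = 5.9875
D_5 = 6.6820
Terminal value at t=5: TV = D_6/(r−g) = 6.7555/(0.149−0.011) = 48.9531
P₀ = 4.3078/(1+0.149)^1 + 4.8075/(1+0.149)^2 + 5.3651/(1+0.149)^3 + 5.9875/(1+0.149)^4 + 6.6820/(1+0.149)^5 + 48.9531/(1+0.149)^5 = 42.1438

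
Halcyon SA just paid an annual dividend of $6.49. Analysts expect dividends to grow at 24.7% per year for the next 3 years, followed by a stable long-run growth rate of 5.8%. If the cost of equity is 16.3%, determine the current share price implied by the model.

$103.03

Two-stage DDM. Project D₁…D_3 at 0.247, terminal growth 0.058, discount at r = 0.163.
D_1 = 8.0930
D_2 = 10.0920
D_3 = 12.5847
Terminal value at t=3: TV = D_4/(r−g) = 13.3146/(0.163−0.058) = 126.8062
P₀ = 8.0930/(1+0.163)^1 + 10.0920/(1+0.163)^2 + 12.5847/(1+0.163)^3 + 126.8062/(1+0.163)^3 = 103.0327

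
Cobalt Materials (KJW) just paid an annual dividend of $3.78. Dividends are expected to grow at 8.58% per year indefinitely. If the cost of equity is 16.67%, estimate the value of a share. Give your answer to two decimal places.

$50.73

Gordon growth model: P₀ = D₁/(r − g). D₁ = 3.78 × (1 + 0.0858) = 4.1043.
P₀ = 4.1043 / (0.1667 − 0.0858) = 4.1043 / 0.0809 = 50.7333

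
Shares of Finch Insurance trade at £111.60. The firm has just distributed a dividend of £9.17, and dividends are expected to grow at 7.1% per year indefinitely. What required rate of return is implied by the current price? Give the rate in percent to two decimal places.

15.90%

Rearranging the constant-growth DDM: r = D₁/P₀ + g.
D₁ = 9.17 × (1 + 0.071) = 9.8211.
r = 9.8211 / 111.60 + 0.071 = 0.08800 + 0.071 = 0.15900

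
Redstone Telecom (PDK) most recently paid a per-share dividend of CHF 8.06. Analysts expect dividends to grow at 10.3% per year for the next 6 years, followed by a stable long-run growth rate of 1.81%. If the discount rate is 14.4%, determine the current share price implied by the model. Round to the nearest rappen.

CHF 95.00

Two-stage DDM. Project D₁…D_6 at 0.103, terminal growth 0.0181, discount at r = 0.144.
D_1 = 8.8902
D_2 = 9.8059
D_3 = 10.8159
D_4 = 11.9299
D_5 = 13.1587
D_6 = 14.5140
Terminal value at t=6: TV = D_7/(r−g) = 14.7767/(0.144−0.0181) = 117.3688
P₀ = 8.8902/(1+0.144)^1 + 9.8059/(1+0.144)^2 + 10.8159/(1+0.144)^3 + 11.9299/(1+0.144)^4 + 13.1587/(1+0.144)^5 + 14.5140/(1+0.144)^6 + 117.3688/(1+0.144)^6 = 95.0031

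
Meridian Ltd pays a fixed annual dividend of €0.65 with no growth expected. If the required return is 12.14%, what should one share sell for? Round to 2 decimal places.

€5.35

Zero-growth DDM (perpetuity): P₀ = D/r = 0.65 / 0.1214 = 5.3542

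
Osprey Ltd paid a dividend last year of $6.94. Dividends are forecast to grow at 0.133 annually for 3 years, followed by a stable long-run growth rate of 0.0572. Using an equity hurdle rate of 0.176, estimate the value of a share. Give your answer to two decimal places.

$74.56

Two-stage DDM. Project D₁…D_3 at 0.133, terminal growth 0.0572, discount at r = 0.176.
D_1 = 7.8630
D_2 = 8.9088
D_3 = 10.0937
Terminal value at t=3: TV = D_4/(r−g) = 10.6710/(0.176−0.0572) = 89.8235
P₀ = 7.8630/(1+0.176)^1 + 8.9088/(1+0.176)^2 + 10.0937/(1+0.176)^3 + 89.8235/(1+0.176)^3 = 74.5633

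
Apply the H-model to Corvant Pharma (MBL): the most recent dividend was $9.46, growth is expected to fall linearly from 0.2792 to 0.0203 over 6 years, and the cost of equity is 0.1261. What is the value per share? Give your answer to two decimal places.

$160.68

H-model: P₀ = D₀[(1+g_L) + H(g_S−g_L)]/(r−g_L), with H = 6/2 = 3.
P₀ = 9.46 × [(1+0.0203) + 3×(0.2792−0.0203)] / (0.1261−0.0203)
   = 9.46 × 1.7970 / 0.1058 = 160.6769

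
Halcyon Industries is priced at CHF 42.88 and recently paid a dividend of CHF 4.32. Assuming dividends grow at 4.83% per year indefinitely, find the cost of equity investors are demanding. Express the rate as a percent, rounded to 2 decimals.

Rearranging the constant-growth DDM: r = D₁/P₀ + g.
D₁ = 4.32 × (1 + 0.0483) = 4.5287.
r = 4.5287 / 42.88 + 0.0483 = 0.10561 + 0.0483 = 0.15391

15.39%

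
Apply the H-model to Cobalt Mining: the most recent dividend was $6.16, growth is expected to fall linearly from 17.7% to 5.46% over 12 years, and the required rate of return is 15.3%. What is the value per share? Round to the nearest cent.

H-model: P₀ = D₀[(1+g_L) + H(g_S−g_L)]/(r−g_L), with H = 12/2 = 6.
P₀ = 6.16 × [(1+0.0546) + 6×(0.177−0.0546)] / (0.153−0.0546)
   = 6.16 × 1.7890 / 0.0984 = 111.9943

$111.99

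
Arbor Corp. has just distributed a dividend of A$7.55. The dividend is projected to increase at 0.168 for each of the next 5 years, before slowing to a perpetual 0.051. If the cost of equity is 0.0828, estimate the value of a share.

A$412.07

Two-stage DDM. Project D₁…D_5 at 0.168, terminal growth 0.051, discount at r = 0.0828.
D_1 = 8.8184
D_2 = 10.2999
D_3 = 12.0303
D_4 = 14.0514
D_5 = 16.4120
Terminal value at t=5: TV = D_6/(r−g) = 17.2490/(0.0828−0.051) = 542.4213
P₀ = 8.8184/(1+0.0828)^1 + 10.2999/(1+0.0828)^2 + 12.0303/(1+0.0828)^3 + 14.0514/(1+0.0828)^4 + 16.4120/(1+0.0828)^5 + 542.4213/(1+0.0828)^5 = 412.0673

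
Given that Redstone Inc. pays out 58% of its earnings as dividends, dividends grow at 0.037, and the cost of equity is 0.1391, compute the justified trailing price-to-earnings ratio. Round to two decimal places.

5.89

Justified trailing P/E = b(1+g)/(r−g) = 0.58×(1+0.037)/(0.1391−0.037) = 5.8909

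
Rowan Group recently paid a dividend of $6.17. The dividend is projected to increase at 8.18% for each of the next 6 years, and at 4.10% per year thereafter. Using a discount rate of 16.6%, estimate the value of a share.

$61.48

Two-stage DDM. Project D₁…D_6 at 0.0818, terminal growth 0.041, discount at r = 0.166.
D_1 = 6.6747
D_2 = 7.2207
D_3 = 7.8113
D_4 = 8.4503
D_5 = 9.1416
D_6 = 9.8893
Terminal value at t=6: TV = D_7/(r−g) = 10.2948/(0.166−0.041) = 82.3584
P₀ = 6.6747/(1+0.166)^1 + 7.2207/(1+0.166)^2 + 7.8113/(1+0.166)^3 + 8.4503/(1+0.166)^4 + 9.1416/(1+0.166)^5 + 9.8893/(1+0.166)^6 + 82.3584/(1+0.166)^6 = 61.4846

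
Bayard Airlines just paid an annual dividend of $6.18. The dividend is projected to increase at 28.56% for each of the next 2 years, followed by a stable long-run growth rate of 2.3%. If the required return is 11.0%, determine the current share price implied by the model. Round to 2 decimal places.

Two-stage DDM. Project D₁…D_2 at 0.2856, terminal growth 0.023, discount at r = 0.11.
D_1 = 7.9450
D_2 = 10.2141
Terminal value at t=2: TV = D_3/(r−g) = 10.4490/(0.11−0.023) = 120.1038
P₀ = 7.9450/(1+0.11)^1 + 10.2141/(1+0.11)^2 + 120.1038/(1+0.11)^2 = 112.9266

$112.93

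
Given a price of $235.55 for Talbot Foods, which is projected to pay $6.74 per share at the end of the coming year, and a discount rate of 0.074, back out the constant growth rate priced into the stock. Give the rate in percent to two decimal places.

From P₀ = D₁/(r − g), the implied growth is g = r − D₁/P₀.
g = 0.074 − 6.74/235.55 = 0.074 − 0.02861 = 0.04539

4.54%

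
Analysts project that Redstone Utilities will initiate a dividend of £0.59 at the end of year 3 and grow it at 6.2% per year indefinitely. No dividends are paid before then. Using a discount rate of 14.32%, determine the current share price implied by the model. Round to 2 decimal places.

Deferred-dividend DDM. At t=2 the remaining stream is a growing perpetuity with first payment D_3 = 0.59.
V_2 = D_3/(r−g) = 0.59/(0.1432−0.062) = 7.2660
P₀ = V_2/(1+r)^2 = 7.2660/(1+0.1432)^2 = 5.5597

£5.56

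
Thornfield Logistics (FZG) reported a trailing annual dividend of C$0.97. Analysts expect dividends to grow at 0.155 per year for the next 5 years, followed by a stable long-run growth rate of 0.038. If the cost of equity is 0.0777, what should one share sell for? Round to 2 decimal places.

Two-stage DDM. Project D₁…D_5 at 0.155, terminal growth 0.038, discount at r = 0.0777.
D_1 = 1.1203
D_2 = 1.2940
D_3 = 1.4946
D_4 = 1.7262
D_5 = 1.9938
Terminal value at t=5: TV = D_6/(r−g) = 2.0696/(0.0777−0.038) = 52.1301
P₀ = 1.1203/(1+0.0777)^1 + 1.2940/(1+0.0777)^2 + 1.4946/(1+0.0777)^3 + 1.7262/(1+0.0777)^4 + 1.9938/(1+0.0777)^5 + 52.1301/(1+0.0777)^5 = 41.8580

C$41.86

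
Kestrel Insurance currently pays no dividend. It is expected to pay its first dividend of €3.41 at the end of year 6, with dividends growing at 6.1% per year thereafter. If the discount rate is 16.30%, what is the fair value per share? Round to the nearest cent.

Deferred-dividend DDM. At t=5 the remaining stream is a growing perpetuity with first payment D_6 = 3.41.
V_5 = D_6/(r−g) = 3.41/(0.163−0.061) = 33.4314
P₀ = V_5/(1+r)^5 = 33.4314/(1+0.163)^5 = 15.7129

€15.71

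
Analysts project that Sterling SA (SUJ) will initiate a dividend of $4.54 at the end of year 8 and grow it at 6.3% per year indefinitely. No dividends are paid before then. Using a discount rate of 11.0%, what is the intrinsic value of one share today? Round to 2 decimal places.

Deferred-dividend DDM. At t=7 the remaining stream is a growing perpetuity with first payment D_8 = 4.54.
V_7 = D_8/(r−g) = 4.54/(0.11−0.063) = 96.5957
P₀ = V_7/(1+r)^7 = 96.5957/(1+0.11)^7 = 46.5262

$46.53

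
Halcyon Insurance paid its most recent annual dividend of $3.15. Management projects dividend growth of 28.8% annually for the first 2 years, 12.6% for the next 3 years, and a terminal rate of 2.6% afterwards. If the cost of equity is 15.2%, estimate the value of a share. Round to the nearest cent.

Three-stage DDM. Project D₁…D_5; terminal Gordon value at t=5 with g = 0.026; discount at r = 0.152.
D_1 = 4.0572
D_2 = 5.2257
D_3 = 5.8841
D_4 = 6.6255
D_5 = 7.4603
TV_5 = 7.6543/(0.152−0.026) = 60.7483
P₀ = Σ Dₜ/(1+r)ᵗ + TV_5/(1+r)^5 = 48.6886

$48.69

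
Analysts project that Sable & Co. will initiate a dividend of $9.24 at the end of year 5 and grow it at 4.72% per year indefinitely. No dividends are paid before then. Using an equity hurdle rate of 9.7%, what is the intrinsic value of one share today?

$128.12

Deferred-dividend DDM. At t=4 the remaining stream is a growing perpetuity with first payment D_5 = 9.24.
V_4 = D_5/(r−g) = 9.24/(0.097−0.0472) = 185.5422
P₀ = V_4/(1+r)^4 = 185.5422/(1+0.097)^4 = 128.1198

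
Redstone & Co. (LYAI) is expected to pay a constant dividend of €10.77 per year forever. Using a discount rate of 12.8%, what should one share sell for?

Zero-growth DDM (perpetuity): P₀ = D/r = 10.77 / 0.128 = 84.1406

€84.14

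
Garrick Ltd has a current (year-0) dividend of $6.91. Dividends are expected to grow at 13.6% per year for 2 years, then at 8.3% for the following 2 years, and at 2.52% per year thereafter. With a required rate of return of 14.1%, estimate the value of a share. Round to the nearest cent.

Three-stage DDM. Project D₁…D_4; terminal Gordon value at t=4 with g = 0.0252; discount at r = 0.141.
D_1 = 7.8498
D_2 = 8.9173
D_3 = 9.6575
D_4 = 10.4590
TV_4 = 10.7226/(0.141−0.0252) = 92.5959
P₀ = Σ Dₜ/(1+r)ᵗ + TV_4/(1+r)^4 = 81.0338

$81.03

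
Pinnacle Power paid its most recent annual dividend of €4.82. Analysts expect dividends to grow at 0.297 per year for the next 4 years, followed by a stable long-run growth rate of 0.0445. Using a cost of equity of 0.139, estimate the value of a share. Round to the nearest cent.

€116.54

Two-stage DDM. Project D₁…D_4 at 0.297, terminal growth 0.0445, discount at r = 0.139.
D_1 = 6.2515
D_2 = 8.1082
D_3 = 10.5164
D_4 = 13.6398
Terminal value at t=4: TV = D_5/(r−g) = 14.2467/(0.139−0.0445) = 150.7591
P₀ = 6.2515/(1+0.139)^1 + 8.1082/(1+0.139)^2 + 10.5164/(1+0.139)^3 + 13.6398/(1+0.139)^4 + 150.7591/(1+0.139)^4 = 116.5352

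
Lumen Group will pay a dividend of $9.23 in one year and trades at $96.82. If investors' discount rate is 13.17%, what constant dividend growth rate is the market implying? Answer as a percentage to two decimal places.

3.64%

From P₀ = D₁/(r − g), the implied growth is g = r − D₁/P₀.
g = 0.1317 − 9.23/96.82 = 0.1317 − 0.09533 = 0.03637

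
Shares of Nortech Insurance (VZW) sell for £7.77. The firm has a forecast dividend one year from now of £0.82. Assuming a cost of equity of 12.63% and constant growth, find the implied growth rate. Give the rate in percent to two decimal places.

2.08%

From P₀ = D₁/(r − g), the implied growth is g = r − D₁/P₀.
g = 0.1263 − 0.82/7.77 = 0.1263 − 0.10553 = 0.02077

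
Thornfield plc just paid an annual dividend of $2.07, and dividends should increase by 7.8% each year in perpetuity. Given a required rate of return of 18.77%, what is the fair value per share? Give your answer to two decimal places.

$20.34

Gordon growth model: P₀ = D₁/(r − g). D₁ = 2.07 × (1 + 0.078) = 2.2315.
P₀ = 2.2315 / (0.1877 − 0.078) = 2.2315 / 0.1097 = 20.3415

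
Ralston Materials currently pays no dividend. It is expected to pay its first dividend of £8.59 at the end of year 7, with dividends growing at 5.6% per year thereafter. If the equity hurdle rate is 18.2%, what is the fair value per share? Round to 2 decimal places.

Deferred-dividend DDM. At t=6 the remaining stream is a growing perpetuity with first payment D_7 = 8.59.
V_6 = D_7/(r−g) = 8.59/(0.182−0.056) = 68.1746
P₀ = V_6/(1+r)^6 = 68.1746/(1+0.182)^6 = 24.9987

£25.00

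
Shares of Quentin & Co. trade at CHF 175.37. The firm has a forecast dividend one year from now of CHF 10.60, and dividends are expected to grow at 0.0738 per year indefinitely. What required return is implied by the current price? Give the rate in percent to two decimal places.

Rearranging the constant-growth DDM: r = D₁/P₀ + g.
r = 10.6000 / 175.37 + 0.0738 = 0.06044 + 0.0738 = 0.13424

13.42%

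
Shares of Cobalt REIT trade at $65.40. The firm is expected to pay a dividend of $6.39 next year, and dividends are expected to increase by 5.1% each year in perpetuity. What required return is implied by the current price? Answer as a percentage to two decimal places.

14.87%

Rearranging the constant-growth DDM: r = D₁/P₀ + g.
r = 6.3900 / 65.40 + 0.051 = 0.09771 + 0.051 = 0.14871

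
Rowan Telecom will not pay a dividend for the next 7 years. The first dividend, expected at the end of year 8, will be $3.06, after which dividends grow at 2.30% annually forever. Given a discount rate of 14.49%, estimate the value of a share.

$9.74

Deferred-dividend DDM. At t=7 the remaining stream is a growing perpetuity with first payment D_8 = 3.06.
V_7 = D_8/(r−g) = 3.06/(0.1449−0.023) = 25.1025
P₀ = V_7/(1+r)^7 = 25.1025/(1+0.1449)^7 = 9.7352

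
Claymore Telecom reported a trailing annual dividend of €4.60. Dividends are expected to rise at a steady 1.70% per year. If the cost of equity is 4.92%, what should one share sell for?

€145.29

Gordon growth model: P₀ = D₁/(r − g). D₁ = 4.60 × (1 + 0.017) = 4.6782.
P₀ = 4.6782 / (0.0492 − 0.017) = 4.6782 / 0.0322 = 145.2857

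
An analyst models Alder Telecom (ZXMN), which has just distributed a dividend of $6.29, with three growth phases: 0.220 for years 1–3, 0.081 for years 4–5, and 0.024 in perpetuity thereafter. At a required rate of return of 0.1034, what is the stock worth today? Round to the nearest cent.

$144.88

Three-stage DDM. Project D₁…D_5; terminal Gordon value at t=5 with g = 0.024; discount at r = 0.1034.
D_1 = 7.6738
D_2 = 9.3620
D_3 = 11.4217
D_4 = 12.3468
D_5 = 13.3469
TV_5 = 13.6673/(0.1034−0.024) = 172.1317
P₀ = Σ Dₜ/(1+r)ᵗ + TV_5/(1+r)^5 = 144.8803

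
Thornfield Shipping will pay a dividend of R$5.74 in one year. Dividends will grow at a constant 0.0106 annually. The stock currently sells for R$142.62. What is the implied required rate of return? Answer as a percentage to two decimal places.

Rearranging the constant-growth DDM: r = D₁/P₀ + g.
r = 5.7400 / 142.62 + 0.0106 = 0.04025 + 0.0106 = 0.05085

5.08%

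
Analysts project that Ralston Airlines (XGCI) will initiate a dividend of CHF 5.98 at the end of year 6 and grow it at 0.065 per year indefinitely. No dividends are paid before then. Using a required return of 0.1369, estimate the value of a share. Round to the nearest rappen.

CHF 43.79

Deferred-dividend DDM. At t=5 the remaining stream is a growing perpetuity with first payment D_6 = 5.98.
V_5 = D_6/(r−g) = 5.98/(0.1369−0.065) = 83.1711
P₀ = V_5/(1+r)^5 = 83.1711/(1+0.1369)^5 = 43.7886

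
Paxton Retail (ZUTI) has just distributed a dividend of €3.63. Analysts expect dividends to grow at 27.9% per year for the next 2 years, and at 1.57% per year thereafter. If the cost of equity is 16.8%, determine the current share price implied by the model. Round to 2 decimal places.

Two-stage DDM. Project D₁…D_2 at 0.279, terminal growth 0.0157, discount at r = 0.168.
D_1 = 4.6428
D_2 = 5.9381
Terminal value at t=2: TV = D_3/(r−g) = 6.0313/(0.168−0.0157) = 39.6016
P₀ = 4.6428/(1+0.168)^1 + 5.9381/(1+0.168)^2 + 39.6016/(1+0.168)^2 = 37.3564

€37.36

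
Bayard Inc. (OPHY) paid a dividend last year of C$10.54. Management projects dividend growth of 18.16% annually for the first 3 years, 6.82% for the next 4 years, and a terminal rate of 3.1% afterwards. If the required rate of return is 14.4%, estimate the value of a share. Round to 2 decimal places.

Three-stage DDM. Project D₁…D_7; terminal Gordon value at t=7 with g = 0.031; discount at r = 0.144.
D_1 = 12.4541
D_2 = 14.7157
D_3 = 17.3881
D_4 = 18.5740
D_5 = 19.8407
D_6 = 21.1938
D_7 = 22.6393
TV_7 = 23.3411/(0.144−0.031) = 206.5583
P₀ = Σ Dₜ/(1+r)ᵗ + TV_7/(1+r)^7 = 153.5467

C$153.55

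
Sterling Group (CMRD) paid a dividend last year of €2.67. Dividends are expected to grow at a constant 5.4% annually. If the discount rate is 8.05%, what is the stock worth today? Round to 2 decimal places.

€106.20

Gordon growth model: P₀ = D₁/(r − g). D₁ = 2.67 × (1 + 0.054) = 2.8142.
P₀ = 2.8142 / (0.0805 − 0.054) = 2.8142 / 0.0265 = 106.1955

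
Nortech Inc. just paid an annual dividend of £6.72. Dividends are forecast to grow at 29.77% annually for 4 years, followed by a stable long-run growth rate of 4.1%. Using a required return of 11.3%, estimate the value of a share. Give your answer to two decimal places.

Two-stage DDM. Project D₁…D_4 at 0.2977, terminal growth 0.041, discount at r = 0.113.
D_1 = 8.7205
D_2 = 11.3166
D_3 = 14.6856
D_4 = 19.0575
Terminal value at t=4: TV = D_5/(r−g) = 19.8389/(0.113−0.041) = 275.5400
P₀ = 8.7205/(1+0.113)^1 + 11.3166/(1+0.113)^2 + 14.6856/(1+0.113)^3 + 19.0575/(1+0.113)^4 + 275.5400/(1+0.113)^4 = 219.5987

£219.60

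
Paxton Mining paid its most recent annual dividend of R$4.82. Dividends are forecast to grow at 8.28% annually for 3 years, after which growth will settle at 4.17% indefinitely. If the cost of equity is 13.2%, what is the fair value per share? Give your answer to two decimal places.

R$61.90

Two-stage DDM. Project D₁…D_3 at 0.0828, terminal growth 0.0417, discount at r = 0.132.
D_1 = 5.2191
D_2 = 5.6512
D_3 = 6.1192
Terminal value at t=3: TV = D_4/(r−g) = 6.3743/(0.132−0.0417) = 70.5906
P₀ = 5.2191/(1+0.132)^1 + 5.6512/(1+0.132)^2 + 6.1192/(1+0.132)^3 + 70.5906/(1+0.132)^3 = 61.9030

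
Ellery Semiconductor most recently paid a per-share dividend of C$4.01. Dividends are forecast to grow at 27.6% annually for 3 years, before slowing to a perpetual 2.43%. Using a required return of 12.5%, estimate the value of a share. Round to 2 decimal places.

C$75.07

Two-stage DDM. Project D₁…D_3 at 0.276, terminal growth 0.0243, discount at r = 0.125.
D_1 = 5.1168
D_2 = 6.5290
D_3 = 8.3310
Terminal value at t=3: TV = D_4/(r−g) = 8.5334/(0.125−0.0243) = 84.7411
P₀ = 5.1168/(1+0.125)^1 + 6.5290/(1+0.125)^2 + 8.3310/(1+0.125)^3 + 84.7411/(1+0.125)^3 = 75.0744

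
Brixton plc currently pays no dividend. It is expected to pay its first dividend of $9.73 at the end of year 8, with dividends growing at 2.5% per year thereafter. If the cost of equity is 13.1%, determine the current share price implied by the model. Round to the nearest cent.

Deferred-dividend DDM. At t=7 the remaining stream is a growing perpetuity with first payment D_8 = 9.73.
V_7 = D_8/(r−g) = 9.73/(0.131−0.025) = 91.7925
P₀ = V_7/(1+r)^7 = 91.7925/(1+0.131)^7 = 38.7765

$38.78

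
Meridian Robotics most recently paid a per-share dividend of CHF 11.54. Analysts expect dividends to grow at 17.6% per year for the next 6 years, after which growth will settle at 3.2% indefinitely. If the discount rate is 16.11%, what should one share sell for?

CHF 172.00

Two-stage DDM. Project D₁…D_6 at 0.176, terminal growth 0.032, discount at r = 0.1611.
D_1 = 13.5710
D_2 = 15.9595
D_3 = 18.7684
D_4 = 22.0717
D_5 = 25.9563
D_6 = 30.5246
Terminal value at t=6: TV = D_7/(r−g) = 31.5014/(0.1611−0.032) = 244.0075
P₀ = 13.5710/(1+0.1611)^1 + 15.9595/(1+0.1611)^2 + 18.7684/(1+0.1611)^3 + 22.0717/(1+0.1611)^4 + 25.9563/(1+0.1611)^5 + 30.5246/(1+0.1611)^6 + 244.0075/(1+0.1611)^6 = 172.0003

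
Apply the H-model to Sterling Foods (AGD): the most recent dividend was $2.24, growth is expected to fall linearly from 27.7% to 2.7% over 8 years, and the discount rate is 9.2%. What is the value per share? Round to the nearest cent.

$69.85

H-model: P₀ = D₀[(1+g_L) + H(g_S−g_L)]/(r−g_L), with H = 8/2 = 4.
P₀ = 2.24 × [(1+0.027) + 4×(0.277−0.027)] / (0.092−0.027)
   = 2.24 × 2.0270 / 0.065 = 69.8535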